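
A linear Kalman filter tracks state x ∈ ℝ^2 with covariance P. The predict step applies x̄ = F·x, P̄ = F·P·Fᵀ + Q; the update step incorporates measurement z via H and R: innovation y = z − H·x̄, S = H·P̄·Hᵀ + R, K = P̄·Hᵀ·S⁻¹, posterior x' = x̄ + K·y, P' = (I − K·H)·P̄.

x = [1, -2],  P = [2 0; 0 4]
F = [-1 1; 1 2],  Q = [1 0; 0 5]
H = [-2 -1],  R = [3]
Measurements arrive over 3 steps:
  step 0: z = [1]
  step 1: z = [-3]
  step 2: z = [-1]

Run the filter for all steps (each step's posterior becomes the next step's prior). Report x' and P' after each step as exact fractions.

step 0: x' = [-37/39, 23/39], P' = [73/39 -116/39; -116/39 569/78]
step 1: x' = [2896/2007, 241/2007], P' = [4975/4014 -3106/2007; -3106/2007 8378/2007]
step 2: x' = [-90892/123645, 297551/123645], P' = [50321/41215 -63613/41215; -63613/41215 172799/41215]

step 0: x̄ = F·x = [-3, -3]
step 0: P̄ = F·P·Fᵀ + Q = [7 6; 6 23]
step 0: y = z − H·x̄ = [-8]
step 0: S = H·P̄·Hᵀ + R = [78]
step 0: K = P̄·Hᵀ·S⁻¹ = [-10/39; -35/78]
step 0: x' = x̄ + K·y = [-37/39, 23/39]
step 0: P' = (I − K·H)·P̄ = [73/39 -116/39; -116/39 569/78]
step 1: x̄ = F·x = [20/13, 3/13]
step 1: P̄ = F·P·Fᵀ + Q = [419/26 204/13; 204/13 314/13]
step 1: y = z − H·x̄ = [4/13]
step 1: S = H·P̄·Hᵀ + R = [2007/13]
step 1: K = P̄·Hᵀ·S⁻¹ = [-623/2007; -722/2007]
step 1: x' = x̄ + K·y = [2896/2007, 241/2007]
step 1: P' = (I − K·H)·P̄ = [4975/4014 -3106/2007; -3106/2007 8378/2007]
step 2: x̄ = F·x = [-295/223, 1126/669]
step 2: P̄ = F·P·Fᵀ + Q = [4241/446 3861/446; 3861/446 7469/446]
step 2: y = z − H·x̄ = [-1313/669]
step 2: S = H·P̄·Hᵀ + R = [41215/446]
step 2: K = P̄·Hᵀ·S⁻¹ = [-12343/41215; -15191/41215]
step 2: x' = x̄ + K·y = [-90892/123645, 297551/123645]
step 2: P' = (I − K·H)·P̄ = [50321/41215 -63613/41215; -63613/41215 172799/41215]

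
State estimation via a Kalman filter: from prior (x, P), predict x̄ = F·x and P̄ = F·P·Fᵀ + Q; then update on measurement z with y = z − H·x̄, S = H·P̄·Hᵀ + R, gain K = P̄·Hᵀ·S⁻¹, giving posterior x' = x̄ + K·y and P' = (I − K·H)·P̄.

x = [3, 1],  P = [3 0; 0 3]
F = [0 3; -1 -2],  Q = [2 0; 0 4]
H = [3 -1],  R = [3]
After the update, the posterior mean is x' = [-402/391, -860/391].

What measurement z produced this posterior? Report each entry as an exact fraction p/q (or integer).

x̄ = F·x = [3, -5]
P̄ = F·P·Fᵀ + Q = [29 -18; -18 19]
S = H·P̄·Hᵀ + R = [391]
K = P̄·Hᵀ·S⁻¹ = [105/391; -73/391]
x' − x̄ = [-1575/391, 1095/391] = K·y
y = (KᵀK)⁻¹·Kᵀ·(x' − x̄) = [-15]
z = y + H·x̄ = [-15] + [14] = [-1]

z = [-1]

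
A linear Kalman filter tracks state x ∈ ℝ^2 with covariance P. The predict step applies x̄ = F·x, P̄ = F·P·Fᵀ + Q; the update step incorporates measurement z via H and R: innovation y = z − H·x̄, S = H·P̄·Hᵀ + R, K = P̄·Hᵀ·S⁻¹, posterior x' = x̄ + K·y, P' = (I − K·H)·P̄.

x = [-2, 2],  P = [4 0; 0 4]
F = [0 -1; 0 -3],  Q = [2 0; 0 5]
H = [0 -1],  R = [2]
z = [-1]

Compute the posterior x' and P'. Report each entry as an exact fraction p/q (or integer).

x' = [-2/43, 29/43]
P' = [114/43 24/43; 24/43 82/43]

x̄ = F·x = [-2, -6]
P̄ = F·P·Fᵀ + Q = [6 12; 12 41]
y = z − H·x̄ = [-7]
S = H·P̄·Hᵀ + R = [43]
K = P̄·Hᵀ·S⁻¹ = [-12/43; -41/43]
x' = x̄ + K·y = [-2/43, 29/43]
P' = (I − K·H)·P̄ = [114/43 24/43; 24/43 82/43]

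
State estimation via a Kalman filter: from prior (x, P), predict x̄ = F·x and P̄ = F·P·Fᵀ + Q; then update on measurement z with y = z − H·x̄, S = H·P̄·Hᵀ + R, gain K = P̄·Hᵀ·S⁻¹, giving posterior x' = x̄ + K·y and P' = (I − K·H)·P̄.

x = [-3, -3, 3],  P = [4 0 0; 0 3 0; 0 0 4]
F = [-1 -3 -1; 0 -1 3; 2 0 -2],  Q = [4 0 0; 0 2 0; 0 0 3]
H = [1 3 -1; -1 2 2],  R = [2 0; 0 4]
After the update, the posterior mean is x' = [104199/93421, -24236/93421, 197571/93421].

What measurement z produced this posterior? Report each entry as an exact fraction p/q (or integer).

z = [-2, 3]

x̄ = F·x = [9, 12, -12]
P̄ = F·P·Fᵀ + Q = [39 -3 0; -3 41 -24; 0 -24 35]
S = H·P̄·Hᵀ + R = [571 44; 44 167]
K = P̄·Hᵀ·S⁻¹ = [6990/93421 -27015/93421; 22420/93421 14791/93421; -18837/93421 17270/93421]
x' − x̄ = [-736590/93421, -1145288/93421, 1318623/93421] = K·y
y = (KᵀK)⁻¹·Kᵀ·(x' − x̄) = [-59, 12]
z = y + H·x̄ = [-59, 12] + [57, -9] = [-2, 3]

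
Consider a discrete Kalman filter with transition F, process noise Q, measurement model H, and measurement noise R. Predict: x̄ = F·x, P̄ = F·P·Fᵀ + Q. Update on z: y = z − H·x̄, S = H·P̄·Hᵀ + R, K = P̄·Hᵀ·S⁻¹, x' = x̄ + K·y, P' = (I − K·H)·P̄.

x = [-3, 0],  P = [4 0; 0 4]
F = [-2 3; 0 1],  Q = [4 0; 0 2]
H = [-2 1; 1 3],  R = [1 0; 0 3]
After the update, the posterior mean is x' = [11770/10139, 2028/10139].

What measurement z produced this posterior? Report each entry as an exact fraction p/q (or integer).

x̄ = F·x = [6, 0]
P̄ = F·P·Fᵀ + Q = [56 12; 12 6]
S = H·P̄·Hᵀ + R = [183 -154; -154 185]
K = P̄·Hᵀ·S⁻¹ = [-4332/10139 1436/10139; 1290/10139 2718/10139]
x' − x̄ = [-49064/10139, 2028/10139] = K·y
y = (KᵀK)⁻¹·Kᵀ·(x' − x̄) = [10, -4]
z = y + H·x̄ = [10, -4] + [-12, 6] = [-2, 2]

z = [-2, 2]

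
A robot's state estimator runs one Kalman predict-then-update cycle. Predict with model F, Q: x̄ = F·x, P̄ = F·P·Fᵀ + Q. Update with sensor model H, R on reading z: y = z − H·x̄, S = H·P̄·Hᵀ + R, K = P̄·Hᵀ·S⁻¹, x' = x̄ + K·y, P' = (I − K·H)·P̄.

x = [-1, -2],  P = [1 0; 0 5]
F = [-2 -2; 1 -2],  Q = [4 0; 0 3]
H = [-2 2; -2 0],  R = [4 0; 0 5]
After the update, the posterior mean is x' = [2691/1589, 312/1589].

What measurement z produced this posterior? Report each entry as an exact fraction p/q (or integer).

x̄ = F·x = [6, 3]
P̄ = F·P·Fᵀ + Q = [28 18; 18 24]
S = H·P̄·Hᵀ + R = [68 40; 40 117]
K = P̄·Hᵀ·S⁻¹ = [-25/1589 -752/1589; 711/1589 -732/1589]
x' − x̄ = [-6843/1589, -4455/1589] = K·y
y = (KᵀK)⁻¹·Kᵀ·(x' − x̄) = [3, 9]
z = y + H·x̄ = [3, 9] + [-6, -12] = [-3, -3]

z = [-3, -3]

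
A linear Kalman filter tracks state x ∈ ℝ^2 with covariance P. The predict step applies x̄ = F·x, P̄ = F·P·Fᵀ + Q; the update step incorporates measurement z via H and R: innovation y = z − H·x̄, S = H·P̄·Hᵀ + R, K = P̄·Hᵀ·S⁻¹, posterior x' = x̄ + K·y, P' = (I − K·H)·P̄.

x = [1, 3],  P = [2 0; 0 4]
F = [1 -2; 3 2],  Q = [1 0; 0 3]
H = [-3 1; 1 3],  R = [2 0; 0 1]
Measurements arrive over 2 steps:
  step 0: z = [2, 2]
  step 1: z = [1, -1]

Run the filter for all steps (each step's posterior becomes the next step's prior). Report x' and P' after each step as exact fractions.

step 0: x' = [-13238/30577, 25206/30577], P' = [11495/61154 -1829/61154; -1829/61154 6707/61154]
step 1: x' = [-5490889/9586802, -4508605/28760406], P' = [818804/4793401 -123979/4793401; -123979/4793401 1537118/14380203]

step 0: x̄ = F·x = [-5, 9]
step 0: P̄ = F·P·Fᵀ + Q = [19 -10; -10 37]
step 0: y = z − H·x̄ = [-22, -20]
step 0: S = H·P̄·Hᵀ + R = [270 134; 134 293]
step 0: K = P̄·Hᵀ·S⁻¹ = [-18157/61154 3004/30577; 6097/61154 9146/30577]
step 0: x' = x̄ + K·y = [-13238/30577, 25206/30577]
step 0: P' = (I − K·H)·P̄ = [11495/61154 -1829/61154; -1829/61154 6707/61154]
step 1: x̄ = F·x = [-63650/30577, 10698/30577]
step 1: P̄ = F·P·Fᵀ + Q = [106793/61154 14973/61154; 14973/61154 291797/61154]
step 1: y = z − H·x̄ = [-171071/30577, 979/30577]
step 1: S = H·P̄·Hᵀ + R = [642702/30577 217614/30577; 217614/30577 1441979/30577]
step 1: K = P̄·Hᵀ·S⁻¹ = [-2580391/9586802 446867/4793401; 2652929/28760406 1413139/4793401]
step 1: x' = x̄ + K·y = [-5490889/9586802, -4508605/28760406]
step 1: P' = (I − K·H)·P̄ = [818804/4793401 -123979/4793401; -123979/4793401 1537118/14380203]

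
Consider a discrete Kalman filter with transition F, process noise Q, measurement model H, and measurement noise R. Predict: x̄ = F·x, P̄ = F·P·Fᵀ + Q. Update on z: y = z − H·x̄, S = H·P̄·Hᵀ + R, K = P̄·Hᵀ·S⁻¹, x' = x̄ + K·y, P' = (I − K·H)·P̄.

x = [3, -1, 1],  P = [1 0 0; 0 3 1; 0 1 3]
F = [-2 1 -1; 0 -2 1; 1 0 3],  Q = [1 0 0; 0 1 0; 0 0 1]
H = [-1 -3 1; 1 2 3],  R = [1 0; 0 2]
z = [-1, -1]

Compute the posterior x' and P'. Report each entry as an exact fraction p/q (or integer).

x̄ = F·x = [-8, 3, 6]
P̄ = F·P·Fᵀ + Q = [9 -6 -8; -6 12 3; -8 3 29]
y = z − H·x̄ = [-6, -17]
S = H·P̄·Hᵀ + R = [109 31; 31 284]
K = P̄·Hᵀ·S⁻¹ = [1121/29995 -2974/29995; -243/857 108/857; 5317/29995 8397/29995]
x' = x̄ + K·y = [-196128/29995, 2193/857, 5319/29995]
P' = (I − K·H)·P̄ = [188536/29995 -1983/857 -18558/29995; -1983/857 807/857 195/857; -18558/29995 195/857 7234/29995]

x' = [-196128/29995, 2193/857, 5319/29995]
P' = [188536/29995 -1983/857 -18558/29995; -1983/857 807/857 195/857; -18558/29995 195/857 7234/29995]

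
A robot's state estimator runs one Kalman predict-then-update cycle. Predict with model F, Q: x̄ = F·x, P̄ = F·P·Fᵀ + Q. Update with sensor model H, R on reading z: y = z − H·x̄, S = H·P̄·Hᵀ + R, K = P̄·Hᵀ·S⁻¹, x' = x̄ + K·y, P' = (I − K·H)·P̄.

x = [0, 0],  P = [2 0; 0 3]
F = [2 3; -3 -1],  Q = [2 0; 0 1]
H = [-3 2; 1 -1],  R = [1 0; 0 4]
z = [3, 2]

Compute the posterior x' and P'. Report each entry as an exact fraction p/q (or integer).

x' = [-4331/3170, -2159/3170]
P' = [6489/3170 9241/3170; 9241/3170 13889/3170]

x̄ = F·x = [0, 0]
P̄ = F·P·Fᵀ + Q = [37 -21; -21 22]
y = z − H·x̄ = [3, 2]
S = H·P̄·Hᵀ + R = [674 -260; -260 105]
K = P̄·Hᵀ·S⁻¹ = [-197/634 -344/1585; 11/634 -581/1585]
x' = x̄ + K·y = [-4331/3170, -2159/3170]
P' = (I − K·H)·P̄ = [6489/3170 9241/3170; 9241/3170 13889/3170]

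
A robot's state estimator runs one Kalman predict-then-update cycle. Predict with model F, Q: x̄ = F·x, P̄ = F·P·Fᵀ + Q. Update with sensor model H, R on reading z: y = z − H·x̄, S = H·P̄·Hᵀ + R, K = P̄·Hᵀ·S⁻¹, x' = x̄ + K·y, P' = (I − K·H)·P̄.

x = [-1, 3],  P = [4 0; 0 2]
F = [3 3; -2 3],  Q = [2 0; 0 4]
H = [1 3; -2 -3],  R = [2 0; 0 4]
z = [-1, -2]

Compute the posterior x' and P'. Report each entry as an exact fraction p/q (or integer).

x' = [7123/2659, -3034/2659]
P' = [14177/2659 -6282/2659; -6282/2659 3176/2659]

x̄ = F·x = [6, 11]
P̄ = F·P·Fᵀ + Q = [56 -6; -6 38]
y = z − H·x̄ = [-40, 43]
S = H·P̄·Hᵀ + R = [364 -400; -400 498]
K = P̄·Hᵀ·S⁻¹ = [-4669/5318 -2377/2659; 1623/2659 759/2659]
x' = x̄ + K·y = [7123/2659, -3034/2659]
P' = (I − K·H)·P̄ = [14177/2659 -6282/2659; -6282/2659 3176/2659]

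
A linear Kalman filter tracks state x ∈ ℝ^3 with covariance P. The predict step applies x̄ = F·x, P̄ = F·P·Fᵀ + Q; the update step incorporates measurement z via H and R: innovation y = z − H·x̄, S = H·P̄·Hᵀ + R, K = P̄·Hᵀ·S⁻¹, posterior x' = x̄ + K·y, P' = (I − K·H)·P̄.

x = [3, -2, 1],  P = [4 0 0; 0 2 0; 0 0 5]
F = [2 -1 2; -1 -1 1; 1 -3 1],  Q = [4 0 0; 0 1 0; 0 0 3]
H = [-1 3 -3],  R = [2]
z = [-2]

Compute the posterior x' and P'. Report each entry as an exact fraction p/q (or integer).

x̄ = F·x = [10, 0, 10]
P̄ = F·P·Fᵀ + Q = [42 4 24; 4 12 7; 24 7 30]
y = z − H·x̄ = [38]
S = H·P̄·Hᵀ + R = [416]
K = P̄·Hᵀ·S⁻¹ = [-51/208; 11/416; -93/416]
x' = x̄ + K·y = [71/104, 209/208, 313/208]
P' = (I − K·H)·P̄ = [1767/104 1393/208 249/208; 1393/208 4871/416 3935/416; 249/208 3935/416 3831/416]

x' = [71/104, 209/208, 313/208]
P' = [1767/104 1393/208 249/208; 1393/208 4871/416 3935/416; 249/208 3935/416 3831/416]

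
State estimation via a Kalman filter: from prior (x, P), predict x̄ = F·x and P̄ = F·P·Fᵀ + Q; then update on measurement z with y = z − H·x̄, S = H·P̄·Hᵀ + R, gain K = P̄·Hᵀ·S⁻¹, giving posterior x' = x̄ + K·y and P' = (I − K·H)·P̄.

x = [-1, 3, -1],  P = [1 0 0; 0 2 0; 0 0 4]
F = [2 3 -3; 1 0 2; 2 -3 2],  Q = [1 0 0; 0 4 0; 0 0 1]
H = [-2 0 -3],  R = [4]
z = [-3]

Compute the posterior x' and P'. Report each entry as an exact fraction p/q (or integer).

x' = [1438/135, -37/27, -853/135]
P' = [7949/135 -602/27 -5294/135; -602/27 547/27 404/27; -5294/135 404/27 3584/135]

x̄ = F·x = [10, -3, -13]
P̄ = F·P·Fᵀ + Q = [59 -22 -38; -22 21 18; -38 18 39]
y = z − H·x̄ = [-22]
S = H·P̄·Hᵀ + R = [135]
K = P̄·Hᵀ·S⁻¹ = [-4/135; -2/27; -41/135]
x' = x̄ + K·y = [1438/135, -37/27, -853/135]
P' = (I − K·H)·P̄ = [7949/135 -602/27 -5294/135; -602/27 547/27 404/27; -5294/135 404/27 3584/135]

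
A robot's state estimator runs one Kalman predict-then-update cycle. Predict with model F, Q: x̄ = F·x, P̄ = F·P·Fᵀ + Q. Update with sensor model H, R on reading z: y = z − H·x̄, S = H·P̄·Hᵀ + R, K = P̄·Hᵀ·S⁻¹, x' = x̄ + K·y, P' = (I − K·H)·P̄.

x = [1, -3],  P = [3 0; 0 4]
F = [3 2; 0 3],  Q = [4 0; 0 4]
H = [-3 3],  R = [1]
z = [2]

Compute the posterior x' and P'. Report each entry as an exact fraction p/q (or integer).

x' = [-609/88, -69/11]
P' = [11783/352 735/22; 735/22 368/11]

x̄ = F·x = [-3, -9]
P̄ = F·P·Fᵀ + Q = [47 24; 24 40]
y = z − H·x̄ = [20]
S = H·P̄·Hᵀ + R = [352]
K = P̄·Hᵀ·S⁻¹ = [-69/352; 3/22]
x' = x̄ + K·y = [-609/88, -69/11]
P' = (I − K·H)·P̄ = [11783/352 735/22; 735/22 368/11]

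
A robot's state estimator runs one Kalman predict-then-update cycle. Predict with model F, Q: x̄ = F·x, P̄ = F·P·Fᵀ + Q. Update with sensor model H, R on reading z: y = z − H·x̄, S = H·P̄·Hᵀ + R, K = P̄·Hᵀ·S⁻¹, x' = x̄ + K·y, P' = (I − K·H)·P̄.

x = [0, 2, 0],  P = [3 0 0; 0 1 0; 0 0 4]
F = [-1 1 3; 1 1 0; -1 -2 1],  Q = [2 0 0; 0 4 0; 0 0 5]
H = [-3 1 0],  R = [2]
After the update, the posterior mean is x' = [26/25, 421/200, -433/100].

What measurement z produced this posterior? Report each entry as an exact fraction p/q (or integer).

z = [-1]

x̄ = F·x = [2, 2, -4]
P̄ = F·P·Fᵀ + Q = [42 -2 13; -2 8 -5; 13 -5 16]
S = H·P̄·Hᵀ + R = [400]
K = P̄·Hᵀ·S⁻¹ = [-8/25; 7/200; -11/100]
x' − x̄ = [-24/25, 21/200, -33/100] = K·y
y = (KᵀK)⁻¹·Kᵀ·(x' − x̄) = [3]
z = y + H·x̄ = [3] + [-4] = [-1]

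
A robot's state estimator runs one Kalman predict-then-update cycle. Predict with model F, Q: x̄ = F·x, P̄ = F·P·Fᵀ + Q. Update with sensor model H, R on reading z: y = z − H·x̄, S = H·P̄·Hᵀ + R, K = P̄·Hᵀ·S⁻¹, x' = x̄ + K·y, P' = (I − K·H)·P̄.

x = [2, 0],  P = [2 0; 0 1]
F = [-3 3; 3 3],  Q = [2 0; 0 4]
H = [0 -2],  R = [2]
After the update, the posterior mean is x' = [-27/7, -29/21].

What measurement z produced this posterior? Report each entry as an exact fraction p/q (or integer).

z = [3]

x̄ = F·x = [-6, 6]
P̄ = F·P·Fᵀ + Q = [29 -9; -9 31]
S = H·P̄·Hᵀ + R = [126]
K = P̄·Hᵀ·S⁻¹ = [1/7; -31/63]
x' − x̄ = [15/7, -155/21] = K·y
y = (KᵀK)⁻¹·Kᵀ·(x' − x̄) = [15]
z = y + H·x̄ = [15] + [-12] = [3]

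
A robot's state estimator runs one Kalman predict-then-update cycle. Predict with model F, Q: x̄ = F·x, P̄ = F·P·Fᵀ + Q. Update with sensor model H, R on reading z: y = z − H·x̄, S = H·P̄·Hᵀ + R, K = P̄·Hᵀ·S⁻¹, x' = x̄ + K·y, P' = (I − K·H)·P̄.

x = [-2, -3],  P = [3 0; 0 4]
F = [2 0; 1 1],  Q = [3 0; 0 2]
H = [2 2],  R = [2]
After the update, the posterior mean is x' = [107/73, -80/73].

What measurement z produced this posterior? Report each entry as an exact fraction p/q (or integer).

z = [1]

x̄ = F·x = [-4, -5]
P̄ = F·P·Fᵀ + Q = [15 6; 6 9]
S = H·P̄·Hᵀ + R = [146]
K = P̄·Hᵀ·S⁻¹ = [21/73; 15/73]
x' − x̄ = [399/73, 285/73] = K·y
y = (KᵀK)⁻¹·Kᵀ·(x' − x̄) = [19]
z = y + H·x̄ = [19] + [-18] = [1]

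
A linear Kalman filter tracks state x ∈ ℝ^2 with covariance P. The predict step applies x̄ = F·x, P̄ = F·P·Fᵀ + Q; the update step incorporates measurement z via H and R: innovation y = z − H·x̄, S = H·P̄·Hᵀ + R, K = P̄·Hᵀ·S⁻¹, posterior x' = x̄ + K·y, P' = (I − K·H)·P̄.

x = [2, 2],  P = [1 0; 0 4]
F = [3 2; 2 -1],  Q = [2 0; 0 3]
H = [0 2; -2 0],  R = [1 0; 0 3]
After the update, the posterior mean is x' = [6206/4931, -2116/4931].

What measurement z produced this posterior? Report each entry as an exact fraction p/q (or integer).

x̄ = F·x = [10, 2]
P̄ = F·P·Fᵀ + Q = [27 -2; -2 11]
S = H·P̄·Hᵀ + R = [45 8; 8 111]
K = P̄·Hᵀ·S⁻¹ = [-12/4931 -2398/4931; 2410/4931 4/4931]
x' − x̄ = [-43104/4931, -11978/4931] = K·y
y = (KᵀK)⁻¹·Kᵀ·(x' − x̄) = [-5, 18]
z = y + H·x̄ = [-5, 18] + [4, -20] = [-1, -2]

z = [-1, -2]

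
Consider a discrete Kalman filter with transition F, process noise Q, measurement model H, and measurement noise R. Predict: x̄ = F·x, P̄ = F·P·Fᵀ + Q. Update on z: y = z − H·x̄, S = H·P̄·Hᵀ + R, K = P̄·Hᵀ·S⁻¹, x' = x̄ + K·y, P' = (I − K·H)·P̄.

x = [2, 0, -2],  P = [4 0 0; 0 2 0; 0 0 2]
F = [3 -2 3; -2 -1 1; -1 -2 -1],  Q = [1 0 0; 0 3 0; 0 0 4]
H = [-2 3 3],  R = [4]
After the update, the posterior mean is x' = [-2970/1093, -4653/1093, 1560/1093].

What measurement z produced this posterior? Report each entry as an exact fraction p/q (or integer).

x̄ = F·x = [0, -6, 0]
P̄ = F·P·Fᵀ + Q = [63 -14 -10; -14 23 10; -10 10 18]
S = H·P̄·Hᵀ + R = [1093]
K = P̄·Hᵀ·S⁻¹ = [-198/1093; 127/1093; 104/1093]
x' − x̄ = [-2970/1093, 1905/1093, 1560/1093] = K·y
y = (KᵀK)⁻¹·Kᵀ·(x' − x̄) = [15]
z = y + H·x̄ = [15] + [-18] = [-3]

z = [-3]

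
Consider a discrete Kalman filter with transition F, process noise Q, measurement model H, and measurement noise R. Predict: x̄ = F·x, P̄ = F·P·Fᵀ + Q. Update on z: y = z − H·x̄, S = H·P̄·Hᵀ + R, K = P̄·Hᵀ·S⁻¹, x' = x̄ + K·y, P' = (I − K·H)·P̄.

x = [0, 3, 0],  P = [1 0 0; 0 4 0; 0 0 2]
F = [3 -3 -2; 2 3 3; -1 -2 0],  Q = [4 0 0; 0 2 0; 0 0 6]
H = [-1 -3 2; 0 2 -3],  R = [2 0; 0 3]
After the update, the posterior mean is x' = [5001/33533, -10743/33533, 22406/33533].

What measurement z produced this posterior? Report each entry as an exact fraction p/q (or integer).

z = [2, -3]

x̄ = F·x = [-9, 9, -6]
P̄ = F·P·Fᵀ + Q = [57 -42 21; -42 60 -26; 21 -26 23]
S = H·P̄·Hᵀ + R = [667 -689; -689 762]
K = P̄·Hᵀ·S⁻¹ = [-16701/33533 -21570/33533; -8358/33533 1156/33533; -4883/33533 -9740/33533]
x' − x̄ = [306798/33533, -312540/33533, 223604/33533] = K·y
y = (KᵀK)⁻¹·Kᵀ·(x' − x̄) = [32, -39]
z = y + H·x̄ = [32, -39] + [-30, 36] = [2, -3]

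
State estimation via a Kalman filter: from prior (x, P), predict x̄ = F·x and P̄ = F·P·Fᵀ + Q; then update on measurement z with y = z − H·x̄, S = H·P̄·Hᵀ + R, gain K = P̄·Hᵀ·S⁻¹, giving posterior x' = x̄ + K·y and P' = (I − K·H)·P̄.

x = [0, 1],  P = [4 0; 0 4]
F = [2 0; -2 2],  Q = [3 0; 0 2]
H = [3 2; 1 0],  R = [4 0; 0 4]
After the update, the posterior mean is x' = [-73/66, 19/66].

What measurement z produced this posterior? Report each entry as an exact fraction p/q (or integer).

x̄ = F·x = [0, 2]
P̄ = F·P·Fᵀ + Q = [19 -16; -16 34]
S = H·P̄·Hᵀ + R = [119 25; 25 23]
K = P̄·Hᵀ·S⁻¹ = [25/528 409/528; 215/528 -601/528]
x' − x̄ = [-73/66, -113/66] = K·y
y = (KᵀK)⁻¹·Kᵀ·(x' − x̄) = [-7, -1]
z = y + H·x̄ = [-7, -1] + [4, 0] = [-3, -1]

z = [-3, -1]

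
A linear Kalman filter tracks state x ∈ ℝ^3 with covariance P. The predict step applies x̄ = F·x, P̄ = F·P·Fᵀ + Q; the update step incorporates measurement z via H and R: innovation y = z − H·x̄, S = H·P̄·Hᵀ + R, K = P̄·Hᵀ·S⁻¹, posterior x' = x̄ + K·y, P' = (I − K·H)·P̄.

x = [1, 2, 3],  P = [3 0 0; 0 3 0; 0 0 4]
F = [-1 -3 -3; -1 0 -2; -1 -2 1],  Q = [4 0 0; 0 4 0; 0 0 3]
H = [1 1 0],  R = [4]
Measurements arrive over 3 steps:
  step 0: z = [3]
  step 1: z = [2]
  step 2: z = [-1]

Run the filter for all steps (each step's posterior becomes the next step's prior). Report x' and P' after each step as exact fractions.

step 0: x' = [106/151, 243/151, -198/151], P' = [1161/151 -773/151 971/151; -773/151 973/151 -955/151; 971/151 -955/151 3306/151]
step 1: x' = [-56156/79357, 213858/79357, -444589/79357], P' = [1032039/79357 -863731/79357 840882/79357; -863731/79357 1010435/79357 -911094/79357; 840882/79357 -911094/79357 1952627/79357]
step 2: x' = [-29059257/21055039, 11550298/21055039, -87651463/21055039], P' = [860738749/42110078 -779239977/42110078 384443477/21055039; -779239977/42110078 864911805/42110078 -407518629/21055039; 384443477/21055039 -407518629/21055039 692759671/21055039]

step 0: x̄ = F·x = [-16, -7, -2]
step 0: P̄ = F·P·Fᵀ + Q = [70 27 9; 27 23 -5; 9 -5 22]
step 0: y = z − H·x̄ = [26]
step 0: S = H·P̄·Hᵀ + R = [151]
step 0: K = P̄·Hᵀ·S⁻¹ = [97/151; 50/151; 4/151]
step 0: x' = x̄ + K·y = [106/151, 243/151, -198/151]
step 0: P' = (I − K·H)·P̄ = [1161/151 -773/151 971/151; -773/151 973/151 -955/151; 971/151 -955/151 3306/151]
step 1: x̄ = F·x = [-241/151, 290/151, -790/151]
step 1: P̄ = F·P·Fᵀ + Q = [24274/151 17803/151 -7707/151; 17803/151 18873/151 -9846/151; -7707/151 -9846/151 7598/151]
step 1: y = z − H·x̄ = [253/151]
step 1: S = H·P̄·Hᵀ + R = [79357/151]
step 1: K = P̄·Hᵀ·S⁻¹ = [42077/79357; 36676/79357; -17553/79357]
step 1: x' = x̄ + K·y = [-56156/79357, 213858/79357, -444589/79357]
step 1: P' = (I − K·H)·P̄ = [1032039/79357 -863731/79357 840882/79357; -863731/79357 1010435/79357 -911094/79357; 840882/79357 -911094/79357 1952627/79357]
step 2: x̄ = F·x = [748349/79357, 945334/79357, -816149/79357]
step 2: P̄ = F·P·Fᵀ + Q = [11480239/79357 8894454/79357 -4133405/79357; 8894454/79357 12523503/79357 -7404171/79357; -4133405/79357 -7404171/79357 5772165/79357]
step 2: y = z − H·x̄ = [-1773040/79357]
step 2: S = H·P̄·Hᵀ + R = [42110078/79357]
step 2: K = P̄·Hᵀ·S⁻¹ = [20374693/42110078; 21417957/42110078; -5768788/21055039]
step 2: x' = x̄ + K·y = [-29059257/21055039, 11550298/21055039, -87651463/21055039]
step 2: P' = (I − K·H)·P̄ = [860738749/42110078 -779239977/42110078 384443477/21055039; -779239977/42110078 864911805/42110078 -407518629/21055039; 384443477/21055039 -407518629/21055039 692759671/21055039]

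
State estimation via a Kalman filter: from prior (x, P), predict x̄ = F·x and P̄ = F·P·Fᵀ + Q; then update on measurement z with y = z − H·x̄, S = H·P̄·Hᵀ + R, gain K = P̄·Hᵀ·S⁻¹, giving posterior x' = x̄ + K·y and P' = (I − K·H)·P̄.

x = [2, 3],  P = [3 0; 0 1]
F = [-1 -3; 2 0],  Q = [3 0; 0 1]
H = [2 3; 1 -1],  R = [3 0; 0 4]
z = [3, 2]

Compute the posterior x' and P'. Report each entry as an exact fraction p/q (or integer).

x̄ = F·x = [-11, 4]
P̄ = F·P·Fᵀ + Q = [15 -6; -6 13]
y = z − H·x̄ = [13, 17]
S = H·P̄·Hᵀ + R = [108 -15; -15 44]
K = P̄·Hᵀ·S⁻¹ = [281/1509 272/503; 301/1509 -183/503]
x' = x̄ + K·y = [926/1509, 616/1509]
P' = (I − K·H)·P̄ = [709/503 -379/503; -379/503 353/503]

x' = [926/1509, 616/1509]
P' = [709/503 -379/503; -379/503 353/503]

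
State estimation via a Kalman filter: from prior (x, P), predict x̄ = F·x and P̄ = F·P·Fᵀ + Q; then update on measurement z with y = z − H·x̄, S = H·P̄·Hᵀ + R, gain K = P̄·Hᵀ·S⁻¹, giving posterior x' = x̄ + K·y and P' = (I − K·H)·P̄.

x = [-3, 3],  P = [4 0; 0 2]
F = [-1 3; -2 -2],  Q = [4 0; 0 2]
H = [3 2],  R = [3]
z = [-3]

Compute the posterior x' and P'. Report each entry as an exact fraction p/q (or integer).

x̄ = F·x = [12, 0]
P̄ = F·P·Fᵀ + Q = [26 -4; -4 26]
y = z − H·x̄ = [-39]
S = H·P̄·Hᵀ + R = [293]
K = P̄·Hᵀ·S⁻¹ = [70/293; 40/293]
x' = x̄ + K·y = [786/293, -1560/293]
P' = (I − K·H)·P̄ = [2718/293 -3972/293; -3972/293 6018/293]

x' = [786/293, -1560/293]
P' = [2718/293 -3972/293; -3972/293 6018/293]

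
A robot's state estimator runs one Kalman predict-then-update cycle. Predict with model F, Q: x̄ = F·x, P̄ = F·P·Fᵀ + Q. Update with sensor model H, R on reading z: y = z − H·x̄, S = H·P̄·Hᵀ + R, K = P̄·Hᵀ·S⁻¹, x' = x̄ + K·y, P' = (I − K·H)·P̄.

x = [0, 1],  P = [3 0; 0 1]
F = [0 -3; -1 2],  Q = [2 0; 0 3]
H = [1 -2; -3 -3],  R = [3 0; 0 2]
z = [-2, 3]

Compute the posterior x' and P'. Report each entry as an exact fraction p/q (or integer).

x' = [-8959/6393, 2536/6393]
P' = [2656/6393 -1738/6393; -1738/6393 2206/6393]

x̄ = F·x = [-3, 2]
P̄ = F·P·Fᵀ + Q = [11 -6; -6 10]
y = z − H·x̄ = [5, 0]
S = H·P̄·Hᵀ + R = [78 9; 9 83]
K = P̄·Hᵀ·S⁻¹ = [2044/6393 -459/2131; -2050/6393 -234/2131]
x' = x̄ + K·y = [-8959/6393, 2536/6393]
P' = (I − K·H)·P̄ = [2656/6393 -1738/6393; -1738/6393 2206/6393]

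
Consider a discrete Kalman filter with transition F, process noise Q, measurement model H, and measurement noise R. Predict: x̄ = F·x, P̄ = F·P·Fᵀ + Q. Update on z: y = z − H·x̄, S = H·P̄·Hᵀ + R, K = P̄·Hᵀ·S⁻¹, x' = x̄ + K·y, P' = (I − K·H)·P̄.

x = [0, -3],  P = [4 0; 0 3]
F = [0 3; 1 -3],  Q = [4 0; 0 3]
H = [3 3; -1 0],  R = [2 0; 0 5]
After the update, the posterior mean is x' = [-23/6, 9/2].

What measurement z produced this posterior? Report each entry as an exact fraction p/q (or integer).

z = [2, 3]

x̄ = F·x = [-9, 9]
P̄ = F·P·Fᵀ + Q = [31 -27; -27 34]
S = H·P̄·Hᵀ + R = [101 -12; -12 36]
K = P̄·Hᵀ·S⁻¹ = [5/291 -2987/3492; 30/97 331/388]
x' − x̄ = [31/6, -9/2] = K·y
y = (KᵀK)⁻¹·Kᵀ·(x' − x̄) = [2, -6]
z = y + H·x̄ = [2, -6] + [0, 9] = [2, 3]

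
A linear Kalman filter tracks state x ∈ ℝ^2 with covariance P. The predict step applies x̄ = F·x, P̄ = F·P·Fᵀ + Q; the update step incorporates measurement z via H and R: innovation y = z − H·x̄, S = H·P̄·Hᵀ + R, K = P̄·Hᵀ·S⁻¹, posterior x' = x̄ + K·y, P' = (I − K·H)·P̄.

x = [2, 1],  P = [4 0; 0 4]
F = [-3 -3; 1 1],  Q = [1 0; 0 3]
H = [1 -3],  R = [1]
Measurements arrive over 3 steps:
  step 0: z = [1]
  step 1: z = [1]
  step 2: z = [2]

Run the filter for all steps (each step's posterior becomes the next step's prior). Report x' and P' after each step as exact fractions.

step 0: x' = [-98/317, -132/317], P' = [2116/317 657/317; 657/317 238/317]
step 1: x' = [84971/141241, -19111/141241], P' = [966224/141241 299961/141241; 299961/141241 108274/141241]
step 2: x' = [55226942/64375109, -24281878/64375109], P' = [440978368/64375109 136899189/64375109; 136899189/64375109 49405626/64375109]

step 0: x̄ = F·x = [-9, 3]
step 0: P̄ = F·P·Fᵀ + Q = [73 -24; -24 11]
step 0: y = z − H·x̄ = [19]
step 0: S = H·P̄·Hᵀ + R = [317]
step 0: K = P̄·Hᵀ·S⁻¹ = [145/317; -57/317]
step 0: x' = x̄ + K·y = [-98/317, -132/317]
step 0: P' = (I − K·H)·P̄ = [2116/317 657/317; 657/317 238/317]
step 1: x̄ = F·x = [690/317, -230/317]
step 1: P̄ = F·P·Fᵀ + Q = [33329/317 -11004/317; -11004/317 4619/317]
step 1: y = z − H·x̄ = [-1063/317]
step 1: S = H·P̄·Hᵀ + R = [141241/317]
step 1: K = P̄·Hᵀ·S⁻¹ = [66341/141241; -24861/141241]
step 1: x' = x̄ + K·y = [84971/141241, -19111/141241]
step 1: P' = (I − K·H)·P̄ = [966224/141241 299961/141241; 299961/141241 108274/141241]
step 2: x̄ = F·x = [-197580/141241, 65860/141241]
step 2: P̄ = F·P·Fᵀ + Q = [15211021/141241 -5023260/141241; -5023260/141241 2098143/141241]
step 2: y = z − H·x̄ = [677642/141241]
step 2: S = H·P̄·Hᵀ + R = [64375109/141241]
step 2: K = P̄·Hᵀ·S⁻¹ = [30280801/64375109; -11317689/64375109]
step 2: x' = x̄ + K·y = [55226942/64375109, -24281878/64375109]
step 2: P' = (I − K·H)·P̄ = [440978368/64375109 136899189/64375109; 136899189/64375109 49405626/64375109]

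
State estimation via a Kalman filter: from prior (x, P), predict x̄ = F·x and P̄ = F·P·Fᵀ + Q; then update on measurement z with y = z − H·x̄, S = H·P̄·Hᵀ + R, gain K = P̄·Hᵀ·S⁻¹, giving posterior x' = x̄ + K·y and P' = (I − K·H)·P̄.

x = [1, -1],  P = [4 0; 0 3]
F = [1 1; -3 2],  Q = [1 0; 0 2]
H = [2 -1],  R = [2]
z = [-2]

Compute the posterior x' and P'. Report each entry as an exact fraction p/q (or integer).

x̄ = F·x = [0, -5]
P̄ = F·P·Fᵀ + Q = [8 -6; -6 50]
y = z − H·x̄ = [-7]
S = H·P̄·Hᵀ + R = [108]
K = P̄·Hᵀ·S⁻¹ = [11/54; -31/54]
x' = x̄ + K·y = [-77/54, -53/54]
P' = (I − K·H)·P̄ = [95/27 179/27; 179/27 389/27]

x' = [-77/54, -53/54]
P' = [95/27 179/27; 179/27 389/27]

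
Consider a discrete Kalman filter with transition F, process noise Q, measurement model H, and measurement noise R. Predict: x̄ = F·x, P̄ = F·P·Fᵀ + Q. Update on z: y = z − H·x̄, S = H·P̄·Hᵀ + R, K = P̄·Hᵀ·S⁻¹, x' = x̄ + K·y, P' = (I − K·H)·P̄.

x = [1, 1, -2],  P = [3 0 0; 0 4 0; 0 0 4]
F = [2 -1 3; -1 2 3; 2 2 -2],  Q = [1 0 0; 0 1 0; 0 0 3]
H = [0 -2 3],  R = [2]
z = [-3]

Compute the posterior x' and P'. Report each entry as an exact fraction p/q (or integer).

x̄ = F·x = [-5, -5, 8]
P̄ = F·P·Fᵀ + Q = [53 22 -20; 22 56 -14; -20 -14 47]
y = z − H·x̄ = [-37]
S = H·P̄·Hᵀ + R = [817]
K = P̄·Hᵀ·S⁻¹ = [-104/817; -154/817; 169/817]
x' = x̄ + K·y = [-237/817, 1613/817, 283/817]
P' = (I − K·H)·P̄ = [32485/817 1958/817 1236/817; 1958/817 22036/817 14588/817; 1236/817 14588/817 9838/817]

x' = [-237/817, 1613/817, 283/817]
P' = [32485/817 1958/817 1236/817; 1958/817 22036/817 14588/817; 1236/817 14588/817 9838/817]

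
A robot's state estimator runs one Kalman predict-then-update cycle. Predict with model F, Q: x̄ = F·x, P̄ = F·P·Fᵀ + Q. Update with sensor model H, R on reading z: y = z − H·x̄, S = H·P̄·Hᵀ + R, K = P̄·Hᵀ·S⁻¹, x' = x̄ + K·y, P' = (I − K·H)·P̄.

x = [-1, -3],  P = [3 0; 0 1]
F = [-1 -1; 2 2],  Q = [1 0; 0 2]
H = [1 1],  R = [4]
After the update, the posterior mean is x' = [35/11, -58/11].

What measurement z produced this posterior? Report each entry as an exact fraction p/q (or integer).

z = [-1]

x̄ = F·x = [4, -8]
P̄ = F·P·Fᵀ + Q = [5 -8; -8 18]
S = H·P̄·Hᵀ + R = [11]
K = P̄·Hᵀ·S⁻¹ = [-3/11; 10/11]
x' − x̄ = [-9/11, 30/11] = K·y
y = (KᵀK)⁻¹·Kᵀ·(x' − x̄) = [3]
z = y + H·x̄ = [3] + [-4] = [-1]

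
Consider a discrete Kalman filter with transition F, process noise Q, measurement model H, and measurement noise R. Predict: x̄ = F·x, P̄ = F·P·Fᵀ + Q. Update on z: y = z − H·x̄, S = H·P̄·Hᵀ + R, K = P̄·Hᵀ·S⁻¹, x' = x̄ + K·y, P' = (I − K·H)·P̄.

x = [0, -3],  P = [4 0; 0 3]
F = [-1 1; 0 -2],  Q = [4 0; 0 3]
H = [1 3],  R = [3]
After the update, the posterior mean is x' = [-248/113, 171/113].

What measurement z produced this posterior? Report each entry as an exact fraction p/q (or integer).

x̄ = F·x = [-3, 6]
P̄ = F·P·Fᵀ + Q = [11 -6; -6 15]
S = H·P̄·Hᵀ + R = [113]
K = P̄·Hᵀ·S⁻¹ = [-7/113; 39/113]
x' − x̄ = [91/113, -507/113] = K·y
y = (KᵀK)⁻¹·Kᵀ·(x' − x̄) = [-13]
z = y + H·x̄ = [-13] + [15] = [2]

z = [2]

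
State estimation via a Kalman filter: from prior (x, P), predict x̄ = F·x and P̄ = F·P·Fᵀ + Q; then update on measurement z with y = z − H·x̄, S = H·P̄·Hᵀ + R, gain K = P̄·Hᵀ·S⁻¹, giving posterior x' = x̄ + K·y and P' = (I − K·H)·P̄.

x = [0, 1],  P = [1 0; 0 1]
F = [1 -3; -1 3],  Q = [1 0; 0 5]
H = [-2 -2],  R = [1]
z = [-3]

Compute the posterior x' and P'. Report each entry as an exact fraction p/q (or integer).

x' = [-69/25, 21/5]
P' = [271/25 -54/5; -54/5 11]

x̄ = F·x = [-3, 3]
P̄ = F·P·Fᵀ + Q = [11 -10; -10 15]
y = z − H·x̄ = [-3]
S = H·P̄·Hᵀ + R = [25]
K = P̄·Hᵀ·S⁻¹ = [-2/25; -2/5]
x' = x̄ + K·y = [-69/25, 21/5]
P' = (I − K·H)·P̄ = [271/25 -54/5; -54/5 11]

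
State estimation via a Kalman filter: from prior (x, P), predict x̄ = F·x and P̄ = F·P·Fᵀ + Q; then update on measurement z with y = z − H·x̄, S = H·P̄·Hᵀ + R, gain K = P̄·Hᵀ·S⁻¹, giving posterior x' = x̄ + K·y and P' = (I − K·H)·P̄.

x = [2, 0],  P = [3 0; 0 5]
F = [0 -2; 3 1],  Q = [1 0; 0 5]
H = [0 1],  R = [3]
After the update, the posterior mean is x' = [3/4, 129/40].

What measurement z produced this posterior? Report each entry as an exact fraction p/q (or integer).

x̄ = F·x = [0, 6]
P̄ = F·P·Fᵀ + Q = [21 -10; -10 37]
S = H·P̄·Hᵀ + R = [40]
K = P̄·Hᵀ·S⁻¹ = [-1/4; 37/40]
x' − x̄ = [3/4, -111/40] = K·y
y = (KᵀK)⁻¹·Kᵀ·(x' − x̄) = [-3]
z = y + H·x̄ = [-3] + [6] = [3]

z = [3]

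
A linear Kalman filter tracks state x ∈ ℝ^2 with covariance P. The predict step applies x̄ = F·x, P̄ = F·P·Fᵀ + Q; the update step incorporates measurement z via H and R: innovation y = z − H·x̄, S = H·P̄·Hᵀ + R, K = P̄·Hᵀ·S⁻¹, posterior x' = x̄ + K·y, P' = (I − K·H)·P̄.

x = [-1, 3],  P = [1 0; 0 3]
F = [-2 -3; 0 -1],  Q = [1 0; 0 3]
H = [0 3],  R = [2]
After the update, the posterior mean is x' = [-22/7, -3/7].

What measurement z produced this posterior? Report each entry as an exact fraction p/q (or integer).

x̄ = F·x = [-7, -3]
P̄ = F·P·Fᵀ + Q = [32 9; 9 6]
S = H·P̄·Hᵀ + R = [56]
K = P̄·Hᵀ·S⁻¹ = [27/56; 9/28]
x' − x̄ = [27/7, 18/7] = K·y
y = (KᵀK)⁻¹·Kᵀ·(x' − x̄) = [8]
z = y + H·x̄ = [8] + [-9] = [-1]

z = [-1]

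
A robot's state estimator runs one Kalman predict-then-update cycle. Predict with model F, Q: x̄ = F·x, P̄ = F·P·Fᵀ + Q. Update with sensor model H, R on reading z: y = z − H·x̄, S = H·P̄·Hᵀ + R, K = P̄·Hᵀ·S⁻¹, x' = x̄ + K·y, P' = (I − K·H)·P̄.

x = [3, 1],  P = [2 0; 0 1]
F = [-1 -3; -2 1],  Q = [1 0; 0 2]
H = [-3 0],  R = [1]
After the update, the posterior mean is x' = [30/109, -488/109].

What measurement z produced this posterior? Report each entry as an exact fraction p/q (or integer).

x̄ = F·x = [-6, -5]
P̄ = F·P·Fᵀ + Q = [12 1; 1 11]
S = H·P̄·Hᵀ + R = [109]
K = P̄·Hᵀ·S⁻¹ = [-36/109; -3/109]
x' − x̄ = [684/109, 57/109] = K·y
y = (KᵀK)⁻¹·Kᵀ·(x' − x̄) = [-19]
z = y + H·x̄ = [-19] + [18] = [-1]

z = [-1]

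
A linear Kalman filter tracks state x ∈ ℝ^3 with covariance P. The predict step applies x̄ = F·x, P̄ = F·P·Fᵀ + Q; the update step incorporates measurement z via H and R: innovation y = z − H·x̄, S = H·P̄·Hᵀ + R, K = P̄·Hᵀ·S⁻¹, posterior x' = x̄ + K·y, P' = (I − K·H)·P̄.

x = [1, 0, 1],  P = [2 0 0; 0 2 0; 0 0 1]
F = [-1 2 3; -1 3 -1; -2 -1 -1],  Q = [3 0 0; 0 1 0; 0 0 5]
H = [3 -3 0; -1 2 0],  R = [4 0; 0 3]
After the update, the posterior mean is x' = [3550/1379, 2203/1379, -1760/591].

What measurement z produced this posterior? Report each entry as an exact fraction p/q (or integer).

z = [3, 1]

x̄ = F·x = [2, -2, -3]
P̄ = F·P·Fᵀ + Q = [22 11 -3; 11 22 -1; -3 -1 16]
S = H·P̄·Hᵀ + R = [202 -99; -99 69]
K = P̄·Hᵀ·S⁻¹ = [759/1379 1089/1379; 330/1379 1133/1379; -15/197 -56/591]
x' − x̄ = [792/1379, 4961/1379, 13/591] = K·y
y = (KᵀK)⁻¹·Kᵀ·(x' − x̄) = [-9, 7]
z = y + H·x̄ = [-9, 7] + [12, -6] = [3, 1]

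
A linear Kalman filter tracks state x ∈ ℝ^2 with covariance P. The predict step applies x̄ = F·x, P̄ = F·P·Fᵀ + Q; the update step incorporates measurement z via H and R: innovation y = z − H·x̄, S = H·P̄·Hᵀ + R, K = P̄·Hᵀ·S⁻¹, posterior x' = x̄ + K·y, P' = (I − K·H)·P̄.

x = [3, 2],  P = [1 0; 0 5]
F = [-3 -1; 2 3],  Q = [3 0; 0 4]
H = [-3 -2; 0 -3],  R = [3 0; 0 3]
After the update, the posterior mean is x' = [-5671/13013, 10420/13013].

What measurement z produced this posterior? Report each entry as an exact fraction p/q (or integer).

x̄ = F·x = [-11, 12]
P̄ = F·P·Fᵀ + Q = [17 -21; -21 53]
S = H·P̄·Hᵀ + R = [116 129; 129 480]
K = P̄·Hᵀ·S⁻¹ = [-4149/13013 2823/13013; -43/13013 -4299/13013]
x' − x̄ = [137472/13013, -145736/13013] = K·y
y = (KᵀK)⁻¹·Kᵀ·(x' − x̄) = [-10, 34]
z = y + H·x̄ = [-10, 34] + [9, -36] = [-1, -2]

z = [-1, -2]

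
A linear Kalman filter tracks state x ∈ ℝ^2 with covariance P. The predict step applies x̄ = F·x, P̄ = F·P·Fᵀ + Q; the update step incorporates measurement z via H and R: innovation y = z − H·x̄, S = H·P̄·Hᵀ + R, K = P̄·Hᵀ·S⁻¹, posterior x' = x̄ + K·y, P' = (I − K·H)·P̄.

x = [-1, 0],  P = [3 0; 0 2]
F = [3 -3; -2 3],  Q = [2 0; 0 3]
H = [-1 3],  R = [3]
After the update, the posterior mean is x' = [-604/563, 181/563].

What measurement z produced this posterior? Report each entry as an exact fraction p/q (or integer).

x̄ = F·x = [-3, 2]
P̄ = F·P·Fᵀ + Q = [47 -36; -36 33]
S = H·P̄·Hᵀ + R = [563]
K = P̄·Hᵀ·S⁻¹ = [-155/563; 135/563]
x' − x̄ = [1085/563, -945/563] = K·y
y = (KᵀK)⁻¹·Kᵀ·(x' − x̄) = [-7]
z = y + H·x̄ = [-7] + [9] = [2]

z = [2]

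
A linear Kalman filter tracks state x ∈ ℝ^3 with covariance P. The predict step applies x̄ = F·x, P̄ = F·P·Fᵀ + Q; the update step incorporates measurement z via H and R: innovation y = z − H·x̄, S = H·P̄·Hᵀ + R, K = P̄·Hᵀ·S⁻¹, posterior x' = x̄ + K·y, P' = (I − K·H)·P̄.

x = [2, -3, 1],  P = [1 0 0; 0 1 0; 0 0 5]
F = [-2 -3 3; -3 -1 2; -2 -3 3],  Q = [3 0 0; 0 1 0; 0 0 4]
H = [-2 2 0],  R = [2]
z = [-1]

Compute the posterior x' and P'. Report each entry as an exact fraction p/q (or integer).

x' = [-142/29, -165/29, -91/29]
P' = [801/29 779/29 846/29; 779/29 771/29 827/29; 846/29 827/29 1076/29]

x̄ = F·x = [8, -1, 8]
P̄ = F·P·Fᵀ + Q = [61 39 58; 39 31 39; 58 39 62]
y = z − H·x̄ = [17]
S = H·P̄·Hᵀ + R = [58]
K = P̄·Hᵀ·S⁻¹ = [-22/29; -8/29; -19/29]
x' = x̄ + K·y = [-142/29, -165/29, -91/29]
P' = (I − K·H)·P̄ = [801/29 779/29 846/29; 779/29 771/29 827/29; 846/29 827/29 1076/29]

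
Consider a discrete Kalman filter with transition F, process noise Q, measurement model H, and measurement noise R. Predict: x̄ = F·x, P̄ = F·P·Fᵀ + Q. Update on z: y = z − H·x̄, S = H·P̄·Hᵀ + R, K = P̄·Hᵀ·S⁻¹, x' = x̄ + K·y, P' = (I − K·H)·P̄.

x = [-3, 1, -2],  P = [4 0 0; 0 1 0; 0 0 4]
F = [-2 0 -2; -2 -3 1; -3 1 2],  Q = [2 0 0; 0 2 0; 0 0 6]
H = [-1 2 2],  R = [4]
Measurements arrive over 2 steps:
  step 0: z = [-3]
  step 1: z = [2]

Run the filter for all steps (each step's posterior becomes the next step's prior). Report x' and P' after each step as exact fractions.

step 0: x' = [2837/283, -109/283, 1110/283], P' = [9620/283 2376/283 2432/283; 2376/283 2501/283 -1201/283; 2432/283 -1201/283 2585/283]
step 1: x' = [-7462484/374761, 722437/374761, -4092864/374761], P' = [65127368/374761 4759284/374761 27925794/374761; 4759284/374761 2627054/374761 9624/374761; 27925794/374761 9624/374761 14131129/374761]

step 0: x̄ = F·x = [10, 1, 6]
step 0: P̄ = F·P·Fᵀ + Q = [34 8 8; 8 31 29; 8 29 59]
step 0: y = z − H·x̄ = [-7]
step 0: S = H·P̄·Hᵀ + R = [566]
step 0: K = P̄·Hᵀ·S⁻¹ = [-1/283; 56/283; 84/283]
step 0: x' = x̄ + K·y = [2837/283, -109/283, 1110/283]
step 0: P' = (I − K·H)·P̄ = [9620/283 2376/283 2432/283; 2376/283 2501/283 -1201/283; 2432/283 -1201/283 2585/283]
step 1: x̄ = F·x = [-7894/283, -4237/283, -6400/283]
step 1: P̄ = F·P·Fᵀ + Q = [68842/283 45224/283 49894/283; 45224/283 90130/283 61000/283; 49894/283 61000/283 52875/283]
step 1: y = z − H·x̄ = [13946/283]
step 1: S = H·P̄·Hᵀ + R = [749522/283]
step 1: K = P̄·Hᵀ·S⁻¹ = [60697/374761; 128518/374761; 88928/374761]
step 1: x' = x̄ + K·y = [-7462484/374761, 722437/374761, -4092864/374761]
step 1: P' = (I − K·H)·P̄ = [65127368/374761 4759284/374761 27925794/374761; 4759284/374761 2627054/374761 9624/374761; 27925794/374761 9624/374761 14131129/374761]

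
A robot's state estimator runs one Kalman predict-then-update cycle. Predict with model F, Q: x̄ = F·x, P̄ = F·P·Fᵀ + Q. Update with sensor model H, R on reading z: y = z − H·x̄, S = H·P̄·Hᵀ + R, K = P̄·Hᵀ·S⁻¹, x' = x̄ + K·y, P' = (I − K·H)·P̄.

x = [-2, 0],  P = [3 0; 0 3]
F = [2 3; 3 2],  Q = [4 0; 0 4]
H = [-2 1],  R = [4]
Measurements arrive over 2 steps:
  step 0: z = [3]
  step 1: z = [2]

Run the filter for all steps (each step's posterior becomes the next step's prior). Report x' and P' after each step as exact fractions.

step 0: x' = [-14/3, -479/75], P' = [29/3 50/3; 50/3 2384/75]
step 1: x' = [-8297/2203, -11820/2203], P' = [496792/50669 815952/50669; 815952/50669 1478116/50669]

step 0: x̄ = F·x = [-4, -6]
step 0: P̄ = F·P·Fᵀ + Q = [43 36; 36 43]
step 0: y = z − H·x̄ = [1]
step 0: S = H·P̄·Hᵀ + R = [75]
step 0: K = P̄·Hᵀ·S⁻¹ = [-2/3; -29/75]
step 0: x' = x̄ + K·y = [-14/3, -479/75]
step 0: P' = (I − K·H)·P̄ = [29/3 50/3; 50/3 2384/75]
step 1: x̄ = F·x = [-2137/75, -2008/75]
step 1: P̄ = F·P·Fᵀ + Q = [39656/75 34904/75; 34904/75 31361/75]
step 1: y = z − H·x̄ = [-2116/75]
step 1: S = H·P̄·Hᵀ + R = [50669/75]
step 1: K = P̄·Hᵀ·S⁻¹ = [-44408/50669; -38447/50669]
step 1: x' = x̄ + K·y = [-8297/2203, -11820/2203]
step 1: P' = (I − K·H)·P̄ = [496792/50669 815952/50669; 815952/50669 1478116/50669]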